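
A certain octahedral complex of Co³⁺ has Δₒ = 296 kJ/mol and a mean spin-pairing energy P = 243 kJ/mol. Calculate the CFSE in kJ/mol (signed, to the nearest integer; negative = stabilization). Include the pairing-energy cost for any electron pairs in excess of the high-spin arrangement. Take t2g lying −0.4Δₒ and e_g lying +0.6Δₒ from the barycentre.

-224

Co³⁺: group 9, so d-count = 9 − 3 = 6.
Here Δₒ > P (296 > 243), so the low-spin state is favoured.
Configuration: t2g^6 e_g^0.
Orbital CFSE = -2.4Δₒ = -2.4 × 296 = -710 kJ/mol.
Excess pairs vs high-spin: 3 − 1 = 2; pairing cost = +486 kJ/mol.
Net CFSE = -710 + 486 = -224 kJ/mol.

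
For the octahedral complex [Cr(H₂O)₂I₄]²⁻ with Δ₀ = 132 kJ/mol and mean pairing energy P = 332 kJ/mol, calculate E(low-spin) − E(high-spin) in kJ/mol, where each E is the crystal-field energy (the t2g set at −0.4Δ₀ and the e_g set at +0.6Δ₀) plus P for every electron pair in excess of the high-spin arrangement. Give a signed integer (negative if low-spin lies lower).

Ligand charges: 2×(+0) from H₂O and 4×(-1) from I⁻ sum to -4; with overall charge -2, Cr is +2.
Group 6 minus oxidation state +2 gives a d⁴ configuration for Cr²⁺.
High-spin d⁴ fills as t2g^3 e_g^1 with CFSE 3(−0.4) + 1(+0.6) = -0.6Δ₀ = -79 kJ/mol.
Low-spin: t2g^4 e_g^0, orbital CFSE = -1.6Δ₀ = -211 kJ/mol; plus 1 excess pair × P = +332 kJ/mol; total 121 kJ/mol.
The difference is 121 − (-79) = 200 kJ/mol, so high-spin lies lower.

200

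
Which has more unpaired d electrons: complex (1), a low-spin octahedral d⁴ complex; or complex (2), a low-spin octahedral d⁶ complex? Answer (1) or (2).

(1)

(1): t₂g⁴ eg⁰ → 2 unpaired.
(2): t2g^6 e_g^0 → 0 unpaired.
So (1) has more unpaired electrons.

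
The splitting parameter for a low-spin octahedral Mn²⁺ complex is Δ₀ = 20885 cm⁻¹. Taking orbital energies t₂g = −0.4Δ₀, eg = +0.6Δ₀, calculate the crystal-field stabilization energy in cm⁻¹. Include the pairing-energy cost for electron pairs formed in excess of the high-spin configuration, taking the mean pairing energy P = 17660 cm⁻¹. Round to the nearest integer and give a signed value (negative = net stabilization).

Mn sits in group 7; removing 2 electrons leaves Mn²⁺ with 7 − 2 = 5 d electrons.
Configuration: t₂g⁵ eg⁰.
CFSE(orbital) = 5×(-0.4Δ₀) + 0×(0.6Δ₀) = -2.0Δ₀; with Δ₀ = 20885 cm⁻¹ that is -41770 cm⁻¹.
Pairing penalty: 2 pairs vs 0 in the high-spin reference → 2 extra × P = 35320 cm⁻¹.
Combining: -41770 + 35320 = -6450 cm⁻¹.

-6450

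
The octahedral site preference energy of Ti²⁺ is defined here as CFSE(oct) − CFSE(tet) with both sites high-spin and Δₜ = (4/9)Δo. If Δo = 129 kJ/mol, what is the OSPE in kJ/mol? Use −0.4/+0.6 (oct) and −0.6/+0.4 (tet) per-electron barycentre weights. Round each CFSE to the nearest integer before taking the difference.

-34

Group 4 minus oxidation state +2 gives a d² configuration for Ti²⁺.
In an octahedral site d² (HS) is t2g^2 e_g^0, giving CFSE(oct) = -0.8Δo = -103 kJ/mol.
Tetrahedral: e^2 t2^0, CFSE = 2(−0.6) + 0(+0.4) = -1.2Δₜ = -1.2 × (4/9) × 129 = -69 kJ/mol.
Subtracting, OSPE = -103 − (-69) = -34 kJ/mol.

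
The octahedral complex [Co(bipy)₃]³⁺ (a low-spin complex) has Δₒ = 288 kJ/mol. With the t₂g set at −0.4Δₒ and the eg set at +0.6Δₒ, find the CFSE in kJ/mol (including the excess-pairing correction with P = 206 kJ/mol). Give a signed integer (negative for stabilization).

-279

bipy is neutral, so the +3 overall charge sits on Co: oxidation state +3.
Co is in group 9, so Co³⁺ is d⁶ (9 − 3 = 6).
Configuration: t₂g⁶ eg⁰.
CFSE(orbital) = 6×(-0.4Δₒ) + 0×(0.6Δₒ) = -2.4Δₒ; with Δₒ = 288 kJ/mol that is -691 kJ/mol.
Relative to high-spin t₂g⁴ eg² (1 paired), the low-spin configuration has 2 additional pairs, contributing +2 × 206 = +412 kJ/mol.
Net CFSE = -691 + 412 = -279 kJ/mol.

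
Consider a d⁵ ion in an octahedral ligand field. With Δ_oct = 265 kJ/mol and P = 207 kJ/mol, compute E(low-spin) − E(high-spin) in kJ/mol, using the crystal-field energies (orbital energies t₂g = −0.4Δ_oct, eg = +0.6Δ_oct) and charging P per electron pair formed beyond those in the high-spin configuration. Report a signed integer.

High-spin: t₂g³ eg², CFSE = 0.0Δ_oct = 0 kJ/mol.
Low-spin t₂g⁵ eg⁰ gives -2.0Δ_oct = -530 kJ/mol, but forming 2 extra pairs costs 2P = 414 kJ/mol, so E(LS) = -530 + 414 = -116 kJ/mol.
E(LS) − E(HS) = -116 − (0) = -116 kJ/mol.

-116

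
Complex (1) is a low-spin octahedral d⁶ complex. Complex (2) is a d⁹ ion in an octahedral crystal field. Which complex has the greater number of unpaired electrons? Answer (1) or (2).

(1): t₂g⁶ eg⁰ → 0 unpaired.
(2): t₂g⁶ eg³ → 1 unpaired.
So (2) has more unpaired electrons.

(2)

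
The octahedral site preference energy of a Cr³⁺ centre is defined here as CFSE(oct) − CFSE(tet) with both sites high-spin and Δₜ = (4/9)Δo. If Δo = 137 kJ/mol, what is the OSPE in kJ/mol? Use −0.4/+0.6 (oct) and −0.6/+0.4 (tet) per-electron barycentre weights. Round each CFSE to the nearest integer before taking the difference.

Cr is in group 6, so Cr³⁺ is d³ (6 − 3 = 3).
Octahedral (high-spin): t₂g³ eg⁰, CFSE = 3(−0.4) + 0(+0.6) = -1.2Δo = -1.2 × 137 = -164 kJ/mol.
In a tetrahedral site the filling is e² t₂¹: CFSE(tet) = -0.8Δₜ = -0.8 × (4/9)(137) = -49 kJ/mol.
OSPE = CFSE(oct) − CFSE(tet) = -164 − (-49) = -115 kJ/mol.

-115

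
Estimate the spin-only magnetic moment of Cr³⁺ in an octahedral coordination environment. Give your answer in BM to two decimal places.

3.87 BM

Cr³⁺: group 6, so d-count = 6 − 3 = 3.
For octahedral d³ the high- and low-spin configurations coincide.
Configuration: t2g^3 e_g^0 → 3 unpaired electrons.
μ(spin-only) = √[3(3+2)] = √15 ≈ 3.87 BM.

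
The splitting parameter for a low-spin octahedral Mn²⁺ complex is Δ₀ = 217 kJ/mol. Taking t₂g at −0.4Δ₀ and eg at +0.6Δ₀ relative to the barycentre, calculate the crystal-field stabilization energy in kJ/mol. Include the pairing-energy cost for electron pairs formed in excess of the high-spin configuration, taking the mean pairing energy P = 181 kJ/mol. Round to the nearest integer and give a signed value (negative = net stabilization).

Group 7 minus oxidation state +2 gives a d⁵ configuration for Mn²⁺.
Electron filling gives t₂g⁵ eg⁰.
The orbital stabilization is -2.0Δ₀ = -2.0 × 217 = -434 kJ/mol.
High-spin d⁵ would be t₂g³ eg² with 0 pairs; low-spin has 2, so 2 excess pairs cost +2P = +362 kJ/mol.
Net CFSE = -434 + 362 = -72 kJ/mol.

-72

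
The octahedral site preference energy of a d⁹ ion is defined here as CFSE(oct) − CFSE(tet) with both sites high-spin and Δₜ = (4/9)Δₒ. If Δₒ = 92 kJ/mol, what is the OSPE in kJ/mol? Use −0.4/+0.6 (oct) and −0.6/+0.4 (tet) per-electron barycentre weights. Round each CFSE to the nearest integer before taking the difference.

-39

Octahedral high-spin t₂g⁶ eg³: CFSE = -0.6 × 92 = -55 kJ/mol.
Tetrahedral: e⁴ t₂⁵, CFSE = 4(−0.6) + 5(+0.4) = -0.4Δₜ = -0.4 × (4/9) × 92 = -16 kJ/mol.
OSPE = CFSE(oct) − CFSE(tet) = -55 − (-16) = -39 kJ/mol.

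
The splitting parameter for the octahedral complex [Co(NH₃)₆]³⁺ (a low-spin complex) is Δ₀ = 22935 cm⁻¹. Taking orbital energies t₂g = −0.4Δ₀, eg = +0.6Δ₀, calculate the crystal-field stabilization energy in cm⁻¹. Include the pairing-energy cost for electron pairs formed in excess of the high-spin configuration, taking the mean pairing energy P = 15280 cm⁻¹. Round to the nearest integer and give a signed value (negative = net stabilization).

NH₃ is neutral, so the +3 overall charge sits on Co: oxidation state +3.
Co³⁺: group 9, so d-count = 9 − 3 = 6.
The d⁶ electrons fill as t₂g⁶ eg⁰.
The orbital stabilization is -2.4Δ₀ = -2.4 × 22935 = -55044 cm⁻¹.
Pairing penalty: 3 pairs vs 1 in the high-spin reference → 2 extra × P = 30560 cm⁻¹.
Combining: -55044 + 30560 = -24484 cm⁻¹.

-24484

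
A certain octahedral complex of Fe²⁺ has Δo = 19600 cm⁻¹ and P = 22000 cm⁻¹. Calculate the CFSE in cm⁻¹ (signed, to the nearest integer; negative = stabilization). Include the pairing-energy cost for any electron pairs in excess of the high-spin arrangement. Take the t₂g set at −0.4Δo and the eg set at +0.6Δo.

Fe²⁺: group 8, so d-count = 8 − 2 = 6.
With Δo < P the complex is high-spin.
That gives t₂g⁴ eg².
Orbital CFSE = -0.4Δo = -0.4 × 19600 = -7840 cm⁻¹.
High-spin has no excess pairs, so no pairing correction applies.

-7840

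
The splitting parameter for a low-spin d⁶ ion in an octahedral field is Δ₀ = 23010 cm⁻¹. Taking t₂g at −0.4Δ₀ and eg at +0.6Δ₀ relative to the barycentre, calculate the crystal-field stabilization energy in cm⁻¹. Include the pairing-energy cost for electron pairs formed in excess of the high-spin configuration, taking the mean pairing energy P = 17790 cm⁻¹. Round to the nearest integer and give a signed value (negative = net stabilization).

Configuration: t₂g⁶ eg⁰.
The orbital stabilization is -2.4Δ₀ = -2.4 × 23010 = -55224 cm⁻¹.
Pairing penalty: 3 pairs vs 1 in the high-spin reference → 2 extra × P = 35580 cm⁻¹.
Net CFSE = -55224 + 35580 = -19644 cm⁻¹.

-19644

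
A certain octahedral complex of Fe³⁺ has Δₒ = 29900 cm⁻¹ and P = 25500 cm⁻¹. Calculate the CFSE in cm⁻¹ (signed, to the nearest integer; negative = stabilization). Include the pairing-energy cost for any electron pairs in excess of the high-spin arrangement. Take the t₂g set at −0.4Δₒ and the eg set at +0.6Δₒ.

Fe is in group 8, so Fe³⁺ is d⁵ (8 − 3 = 5).
Here Δₒ > P (29900 > 25500), so the low-spin state is favoured.
Configuration: t₂g⁵ eg⁰.
Orbital CFSE = -2.0Δₒ = -2.0 × 29900 = -59800 cm⁻¹.
Excess pairs vs high-spin: 2 − 0 = 2; pairing cost = +51000 cm⁻¹.
Net CFSE = -59800 + 51000 = -8800 cm⁻¹.

-8800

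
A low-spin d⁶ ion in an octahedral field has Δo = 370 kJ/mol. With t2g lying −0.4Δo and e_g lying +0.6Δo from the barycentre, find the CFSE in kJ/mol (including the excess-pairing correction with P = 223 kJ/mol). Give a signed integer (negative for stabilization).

-442

The d⁶ electrons fill as t2g^6 e_g^0.
CFSE(orbital) = 6×(-0.4Δo) + 0×(0.6Δo) = -2.4Δo; with Δo = 370 kJ/mol that is -888 kJ/mol.
Relative to high-spin t2g^4 e_g^2 (1 paired), the low-spin configuration has 2 additional pairs, contributing +2 × 223 = +446 kJ/mol.
Net CFSE = -888 + 446 = -442 kJ/mol.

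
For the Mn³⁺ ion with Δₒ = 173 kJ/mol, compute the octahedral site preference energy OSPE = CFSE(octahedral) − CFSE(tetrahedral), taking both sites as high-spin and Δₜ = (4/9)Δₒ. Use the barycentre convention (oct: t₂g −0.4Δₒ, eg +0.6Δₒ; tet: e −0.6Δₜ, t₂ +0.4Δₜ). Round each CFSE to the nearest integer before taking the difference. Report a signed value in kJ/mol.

Mn sits in group 7; removing 3 electrons leaves Mn³⁺ with 7 − 3 = 4 d electrons.
In an octahedral site d⁴ (HS) is t₂g³ eg¹, giving CFSE(oct) = -0.6Δₒ = -104 kJ/mol.
Tetrahedral e² t₂² gives -0.4Δₜ = -0.4 × (4/9) × 173 = -31 kJ/mol.
OSPE = -104 − (-31) = -73 kJ/mol.

-73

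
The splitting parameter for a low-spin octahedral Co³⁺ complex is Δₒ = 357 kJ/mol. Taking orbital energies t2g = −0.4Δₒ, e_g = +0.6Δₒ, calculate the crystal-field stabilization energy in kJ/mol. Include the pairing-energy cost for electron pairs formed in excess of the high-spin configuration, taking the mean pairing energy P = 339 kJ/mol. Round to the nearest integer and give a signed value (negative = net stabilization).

-179

Co³⁺: group 9, so d-count = 9 − 3 = 6.
The d⁶ electrons fill as t2g^6 e_g^0.
The orbital stabilization is -2.4Δₒ = -2.4 × 357 = -857 kJ/mol.
Relative to high-spin t2g^4 e_g^2 (1 paired), the low-spin configuration has 2 additional pairs, contributing +2 × 339 = +678 kJ/mol.
Combining: -857 + 678 = -179 kJ/mol.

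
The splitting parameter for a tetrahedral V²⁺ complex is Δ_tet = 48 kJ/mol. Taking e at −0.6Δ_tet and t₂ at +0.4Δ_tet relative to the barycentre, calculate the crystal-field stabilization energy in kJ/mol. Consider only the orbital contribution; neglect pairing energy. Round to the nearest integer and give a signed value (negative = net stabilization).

-38

V is in group 5, so V²⁺ is d³ (5 − 2 = 3).
With tetrahedral geometry the complex is necessarily high-spin.
Electron filling gives e² t₂¹.
CFSE(orbital) = 2×(-0.6Δ_tet) + 1×(0.4Δ_tet) = -0.8Δ_tet; with Δ_tet = 48 kJ/mol that is -38 kJ/mol.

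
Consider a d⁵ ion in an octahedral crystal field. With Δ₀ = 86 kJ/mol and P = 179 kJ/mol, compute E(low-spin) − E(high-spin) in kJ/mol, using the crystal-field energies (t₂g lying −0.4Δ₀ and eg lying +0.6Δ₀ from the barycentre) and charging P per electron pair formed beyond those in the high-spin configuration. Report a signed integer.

High-spin d⁵ fills as t₂g³ eg² with CFSE 3(−0.4) + 2(+0.6) = 0.0Δ₀ = 0 kJ/mol.
Low-spin: t₂g⁵ eg⁰, orbital CFSE = -2.0Δ₀ = -172 kJ/mol; plus 2 excess pairs × P = +358 kJ/mol; total 186 kJ/mol.
E(LS) − E(HS) = 186 − (0) = 186 kJ/mol.

186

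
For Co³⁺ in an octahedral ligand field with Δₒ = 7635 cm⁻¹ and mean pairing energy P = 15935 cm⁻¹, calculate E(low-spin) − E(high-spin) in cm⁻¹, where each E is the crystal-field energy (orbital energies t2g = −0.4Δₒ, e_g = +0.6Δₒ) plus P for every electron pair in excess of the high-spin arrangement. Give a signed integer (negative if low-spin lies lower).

Co sits in group 9; removing 3 electrons leaves Co³⁺ with 9 − 3 = 6 d electrons.
In the high-spin limit (t2g^4 e_g^2) the orbital term is -0.4Δₒ = -3054 cm⁻¹, with no excess pairing.
For low-spin the configuration is t2g^6 e_g^0: orbital energy -2.4 × 7635 = -18324 cm⁻¹, and 2 additional pairs relative to high-spin add 31870 cm⁻¹, giving 13546 cm⁻¹.
E(LS) − E(HS) = 13546 − (-3054) = 16600 cm⁻¹.

16600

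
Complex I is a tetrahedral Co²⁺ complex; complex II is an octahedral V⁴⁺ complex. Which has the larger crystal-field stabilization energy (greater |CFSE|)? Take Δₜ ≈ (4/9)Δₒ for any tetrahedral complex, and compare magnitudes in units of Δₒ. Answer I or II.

I: Co²⁺: group 9, so d-count = 9 − 2 = 7; Tetrahedral splitting is small, so the complex is high-spin; e⁴ t₂³, CFSE = -1.2Δₜ ≈ -0.53Δₒ.
II: V sits in group 5; removing 4 electrons leaves V⁴⁺ with 5 − 4 = 1 d electrons; For octahedral d¹ the high- and low-spin configurations coincide; t₂g¹ eg⁰, CFSE = -0.4Δₒ.
So I has the larger |CFSE|.

I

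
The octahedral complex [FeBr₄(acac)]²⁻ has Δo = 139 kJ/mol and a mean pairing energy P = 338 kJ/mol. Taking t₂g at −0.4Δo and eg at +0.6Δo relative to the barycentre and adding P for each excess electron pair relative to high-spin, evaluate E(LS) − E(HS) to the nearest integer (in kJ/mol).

398

Ligand charges: 4×(-1) from Br⁻ and 1×(-1) from acac⁻ sum to -5; with overall charge -2, Fe is +3.
Fe sits in group 8; removing 3 electrons leaves Fe³⁺ with 8 − 3 = 5 d electrons.
High-spin: t₂g³ eg², CFSE = 0.0Δo = 0 kJ/mol.
Low-spin t₂g⁵ eg⁰ gives -2.0Δo = -278 kJ/mol, but forming 2 extra pairs costs 2P = 676 kJ/mol, so E(LS) = -278 + 676 = 398 kJ/mol.
Thus E(LS) − E(HS) = 398 kJ/mol.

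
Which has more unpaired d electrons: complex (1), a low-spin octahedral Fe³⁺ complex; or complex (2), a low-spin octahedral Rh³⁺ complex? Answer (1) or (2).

(1): Group 8 minus oxidation state +3 gives a d⁵ configuration for Fe³⁺; t₂g⁵ eg⁰ → 1 unpaired.
(2): Rh³⁺: group 9, so d-count = 9 − 3 = 6; t₂g⁶ eg⁰ → 0 unpaired.
So (1) has more unpaired electrons.

(1)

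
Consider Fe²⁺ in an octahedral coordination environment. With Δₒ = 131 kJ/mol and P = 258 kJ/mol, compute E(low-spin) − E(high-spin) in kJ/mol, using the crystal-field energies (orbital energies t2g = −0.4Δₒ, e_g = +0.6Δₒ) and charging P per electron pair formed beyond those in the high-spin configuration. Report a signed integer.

Fe²⁺: group 8, so d-count = 8 − 2 = 6.
High-spin d⁶ fills as t2g^4 e_g^2 with CFSE 4(−0.4) + 2(+0.6) = -0.4Δₒ = -52 kJ/mol.
Low-spin t2g^6 e_g^0 gives -2.4Δₒ = -314 kJ/mol, but forming 2 extra pairs costs 2P = 516 kJ/mol, so E(LS) = -314 + 516 = 202 kJ/mol.
E(LS) − E(HS) = 202 − (-52) = 254 kJ/mol.

254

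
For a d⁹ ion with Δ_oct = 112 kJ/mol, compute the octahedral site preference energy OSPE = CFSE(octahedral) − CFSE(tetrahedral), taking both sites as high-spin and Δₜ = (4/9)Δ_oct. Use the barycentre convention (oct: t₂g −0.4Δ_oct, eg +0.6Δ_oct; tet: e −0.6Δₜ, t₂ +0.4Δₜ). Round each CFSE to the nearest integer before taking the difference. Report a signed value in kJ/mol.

-47

Octahedral high-spin t2g^6 e_g^3: CFSE = -0.6 × 112 = -67 kJ/mol.
Tetrahedral e^4 t2^5 gives -0.4Δₜ = -0.4 × (4/9) × 112 = -20 kJ/mol.
OSPE = -67 − (-20) = -47 kJ/mol.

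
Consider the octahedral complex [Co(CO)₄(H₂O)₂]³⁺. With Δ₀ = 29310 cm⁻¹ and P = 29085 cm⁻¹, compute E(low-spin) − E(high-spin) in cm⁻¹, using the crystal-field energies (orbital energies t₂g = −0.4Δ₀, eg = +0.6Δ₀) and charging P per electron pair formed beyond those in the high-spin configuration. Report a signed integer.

Ligand charges: 4×(+0) from CO and 2×(+0) from H₂O sum to +0; with overall charge +3, Co is +3.
Co sits in group 9; removing 3 electrons leaves Co³⁺ with 9 − 3 = 6 d electrons.
High-spin: t₂g⁴ eg², CFSE = -0.4Δ₀ = -11724 cm⁻¹.
For low-spin the configuration is t₂g⁶ eg⁰: orbital energy -2.4 × 29310 = -70344 cm⁻¹, and 2 additional pairs relative to high-spin add 58170 cm⁻¹, giving -12174 cm⁻¹.
E(LS) − E(HS) = -12174 − (-11724) = -450 cm⁻¹.

-450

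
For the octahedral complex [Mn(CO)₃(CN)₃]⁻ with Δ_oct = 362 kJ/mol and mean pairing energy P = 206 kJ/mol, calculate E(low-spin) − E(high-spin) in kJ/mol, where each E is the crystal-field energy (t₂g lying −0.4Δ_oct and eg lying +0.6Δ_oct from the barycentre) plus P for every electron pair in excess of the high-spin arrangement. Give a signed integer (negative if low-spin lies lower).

-312

Ligand charges: 3×(+0) from CO and 3×(-1) from CN⁻ sum to -3; with overall charge -1, Mn is +2.
Mn²⁺: group 7, so d-count = 7 − 2 = 5.
In the high-spin limit (t₂g³ eg²) the orbital term is 0.0Δ_oct = 0 kJ/mol, with no excess pairing.
Low-spin: t₂g⁵ eg⁰, orbital CFSE = -2.0Δ_oct = -724 kJ/mol; plus 2 excess pairs × P = +412 kJ/mol; total -312 kJ/mol.
Thus E(LS) − E(HS) = -312 kJ/mol.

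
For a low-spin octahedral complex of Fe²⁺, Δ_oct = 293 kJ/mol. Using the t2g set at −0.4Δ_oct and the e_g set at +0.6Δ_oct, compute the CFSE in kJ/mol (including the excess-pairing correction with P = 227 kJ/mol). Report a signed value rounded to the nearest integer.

Fe is in group 8, so Fe²⁺ is d⁶ (8 − 2 = 6).
Electron filling gives t2g^6 e_g^0.
CFSE(orbital) = 6×(-0.4Δ_oct) + 0×(0.6Δ_oct) = -2.4Δ_oct; with Δ_oct = 293 kJ/mol that is -703 kJ/mol.
Pairing penalty: 3 pairs vs 1 in the high-spin reference → 2 extra × P = 454 kJ/mol.
Net CFSE = -703 + 454 = -249 kJ/mol.

-249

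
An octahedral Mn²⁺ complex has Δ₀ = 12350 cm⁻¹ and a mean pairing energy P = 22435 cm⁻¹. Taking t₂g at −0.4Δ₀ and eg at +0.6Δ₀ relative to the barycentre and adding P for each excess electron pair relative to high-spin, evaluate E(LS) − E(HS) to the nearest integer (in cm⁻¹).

20170

Mn sits in group 7; removing 2 electrons leaves Mn²⁺ with 7 − 2 = 5 d electrons.
In the high-spin limit (t₂g³ eg²) the orbital term is 0.0Δ₀ = 0 cm⁻¹, with no excess pairing.
For low-spin the configuration is t₂g⁵ eg⁰: orbital energy -2.0 × 12350 = -24700 cm⁻¹, and 2 additional pairs relative to high-spin add 44870 cm⁻¹, giving 20170 cm⁻¹.
The difference is 20170 − (0) = 20170 cm⁻¹, so high-spin lies lower.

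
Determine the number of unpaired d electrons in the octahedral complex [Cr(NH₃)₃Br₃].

Ligand charges: 3×(+0) from NH₃ and 3×(-1) from Br⁻ sum to -3; with overall charge +0, Cr is +3.
Cr³⁺: group 6, so d-count = 6 − 3 = 3.
Configuration: t₂g³ eg⁰, giving 3 unpaired electrons.

3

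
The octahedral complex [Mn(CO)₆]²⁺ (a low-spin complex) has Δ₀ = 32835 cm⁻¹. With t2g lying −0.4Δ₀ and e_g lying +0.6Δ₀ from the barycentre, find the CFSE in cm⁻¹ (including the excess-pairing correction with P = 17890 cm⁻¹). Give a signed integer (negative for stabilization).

-29890

CO is neutral, so the +2 overall charge sits on Mn: oxidation state +2.
Group 7 minus oxidation state +2 gives a d⁵ configuration for Mn²⁺.
Electron filling gives t2g^5 e_g^0.
Orbital CFSE = 5(-0.4) + 0(0.6) = -2.0Δ₀ = -2.0 × 32835 = -65670 cm⁻¹.
Pairing penalty: 2 pairs vs 0 in the high-spin reference → 2 extra × P = 35780 cm⁻¹.
Net CFSE = -65670 + 35780 = -29890 cm⁻¹.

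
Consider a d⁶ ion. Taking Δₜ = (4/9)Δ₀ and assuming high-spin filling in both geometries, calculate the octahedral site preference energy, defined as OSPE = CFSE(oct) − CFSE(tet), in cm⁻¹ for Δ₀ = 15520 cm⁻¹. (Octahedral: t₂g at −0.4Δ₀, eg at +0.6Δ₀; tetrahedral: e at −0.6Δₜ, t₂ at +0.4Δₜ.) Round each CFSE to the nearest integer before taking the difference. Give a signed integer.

-2069

In an octahedral site d⁶ (HS) is t₂g⁴ eg², giving CFSE(oct) = -0.4Δ₀ = -6208 cm⁻¹.
Tetrahedral: e³ t₂³, CFSE = 3(−0.6) + 3(+0.4) = -0.6Δₜ = -0.6 × (4/9) × 15520 = -4139 cm⁻¹.
Subtracting, OSPE = -6208 − (-4139) = -2069 cm⁻¹.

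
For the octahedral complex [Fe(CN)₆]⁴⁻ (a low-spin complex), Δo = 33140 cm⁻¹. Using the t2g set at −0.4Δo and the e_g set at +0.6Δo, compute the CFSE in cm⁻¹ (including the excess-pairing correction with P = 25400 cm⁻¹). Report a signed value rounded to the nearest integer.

-28736

Each CN⁻ contributes -1; 6 × (-1) = -6. With overall charge -4, Fe is in the +2 oxidation state.
Group 8 minus oxidation state +2 gives a d⁶ configuration for Fe²⁺.
The d⁶ electrons fill as t2g^6 e_g^0.
CFSE(orbital) = 6×(-0.4Δo) + 0×(0.6Δo) = -2.4Δo; with Δo = 33140 cm⁻¹ that is -79536 cm⁻¹.
Pairing penalty: 3 pairs vs 1 in the high-spin reference → 2 extra × P = 50800 cm⁻¹.
Combining: -79536 + 50800 = -28736 cm⁻¹.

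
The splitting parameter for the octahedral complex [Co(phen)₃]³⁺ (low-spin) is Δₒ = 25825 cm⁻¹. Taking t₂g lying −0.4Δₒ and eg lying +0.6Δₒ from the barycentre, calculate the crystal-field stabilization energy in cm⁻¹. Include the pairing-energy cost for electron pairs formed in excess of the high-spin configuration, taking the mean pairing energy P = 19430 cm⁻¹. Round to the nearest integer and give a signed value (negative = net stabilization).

-23120

phen is neutral, so the +3 overall charge sits on Co: oxidation state +3.
Co sits in group 9; removing 3 electrons leaves Co³⁺ with 9 − 3 = 6 d electrons.
Configuration: t₂g⁶ eg⁰.
CFSE(orbital) = 6×(-0.4Δₒ) + 0×(0.6Δₒ) = -2.4Δₒ; with Δₒ = 25825 cm⁻¹ that is -61980 cm⁻¹.
High-spin d⁶ would be t₂g⁴ eg² with 1 pair; low-spin has 3, so 2 excess pairs cost +2P = +38860 cm⁻¹.
Overall CFSE = -61980 + 38860 = -23120 cm⁻¹.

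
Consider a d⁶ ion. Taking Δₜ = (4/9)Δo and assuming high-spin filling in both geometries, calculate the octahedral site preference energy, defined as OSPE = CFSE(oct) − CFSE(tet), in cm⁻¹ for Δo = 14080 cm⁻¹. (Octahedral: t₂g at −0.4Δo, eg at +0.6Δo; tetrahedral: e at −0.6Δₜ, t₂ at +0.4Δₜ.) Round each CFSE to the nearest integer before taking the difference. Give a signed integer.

-1877

Octahedral high-spin t₂g⁴ eg²: CFSE = -0.4 × 14080 = -5632 cm⁻¹.
Tetrahedral e³ t₂³ gives -0.6Δₜ = -0.6 × (4/9) × 14080 = -3755 cm⁻¹.
Subtracting, OSPE = -5632 − (-3755) = -1877 cm⁻¹.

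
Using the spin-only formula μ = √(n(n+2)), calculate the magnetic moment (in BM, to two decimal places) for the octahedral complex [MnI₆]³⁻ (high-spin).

4.90 BM

Each I⁻ contributes -1; 6 × (-1) = -6. With overall charge -3, Mn is in the +3 oxidation state.
Group 7 minus oxidation state +3 gives a d⁴ configuration for Mn³⁺.
Configuration: t2g^3 e_g^1 → 4 unpaired electrons.
μ(spin-only) = √[4(4+2)] = √24 ≈ 4.90 BM.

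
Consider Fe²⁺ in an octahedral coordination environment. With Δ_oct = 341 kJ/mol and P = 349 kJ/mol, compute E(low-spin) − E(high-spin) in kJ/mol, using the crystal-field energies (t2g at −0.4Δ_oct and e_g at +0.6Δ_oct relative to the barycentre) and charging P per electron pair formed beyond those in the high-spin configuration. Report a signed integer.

Fe sits in group 8; removing 2 electrons leaves Fe²⁺ with 8 − 2 = 6 d electrons.
High-spin d⁶ fills as t2g^4 e_g^2 with CFSE 4(−0.4) + 2(+0.6) = -0.4Δ_oct = -136 kJ/mol.
Low-spin: t2g^6 e_g^0, orbital CFSE = -2.4Δ_oct = -818 kJ/mol; plus 2 excess pairs × P = +698 kJ/mol; total -120 kJ/mol.
E(LS) − E(HS) = -120 − (-136) = 16 kJ/mol.

16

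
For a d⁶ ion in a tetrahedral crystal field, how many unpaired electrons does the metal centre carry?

Tetrahedral splitting is small, so the complex is high-spin.
Configuration: e³ t₂³, giving 4 unpaired electrons.

4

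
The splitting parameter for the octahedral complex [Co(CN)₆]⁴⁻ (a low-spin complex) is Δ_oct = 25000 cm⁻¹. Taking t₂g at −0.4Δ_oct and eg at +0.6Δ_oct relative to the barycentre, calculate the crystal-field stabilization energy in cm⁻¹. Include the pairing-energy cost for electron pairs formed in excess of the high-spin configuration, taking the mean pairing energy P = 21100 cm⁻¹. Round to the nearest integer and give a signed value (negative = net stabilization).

Each CN⁻ contributes -1; 6 × (-1) = -6. With overall charge -4, Co is in the +2 oxidation state.
Group 9 minus oxidation state +2 gives a d⁷ configuration for Co²⁺.
Electron filling gives t₂g⁶ eg¹.
Orbital CFSE = 6(-0.4) + 1(0.6) = -1.8Δ_oct = -1.8 × 25000 = -45000 cm⁻¹.
High-spin d⁷ would be t₂g⁵ eg² with 2 pairs; low-spin has 3, so 1 excess pair costs +1P = +21100 cm⁻¹.
Combining: -45000 + 21100 = -23900 cm⁻¹.

-23900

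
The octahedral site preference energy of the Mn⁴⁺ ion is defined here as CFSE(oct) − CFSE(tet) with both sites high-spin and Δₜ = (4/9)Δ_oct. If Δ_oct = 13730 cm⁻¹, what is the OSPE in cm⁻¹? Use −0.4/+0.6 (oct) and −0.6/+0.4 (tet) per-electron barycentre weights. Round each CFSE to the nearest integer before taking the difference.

Mn⁴⁺: group 7, so d-count = 7 − 4 = 3.
Octahedral (high-spin): t₂g³ eg⁰, CFSE = 3(−0.4) + 0(+0.6) = -1.2Δ_oct = -1.2 × 13730 = -16476 cm⁻¹.
In a tetrahedral site the filling is e² t₂¹: CFSE(tet) = -0.8Δₜ = -0.8 × (4/9)(13730) = -4882 cm⁻¹.
OSPE = -16476 − (-4882) = -11594 cm⁻¹.

-11594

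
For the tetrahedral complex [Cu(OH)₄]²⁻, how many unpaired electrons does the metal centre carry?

Each OH⁻ contributes -1; 4 × (-1) = -4. With overall charge -2, Cu is in the +2 oxidation state.
Cu sits in group 11; removing 2 electrons leaves Cu²⁺ with 11 − 2 = 9 d electrons.
Tetrahedral splitting is small, so the complex is high-spin.
Configuration: e⁴ t₂⁵, giving 1 unpaired electron.

1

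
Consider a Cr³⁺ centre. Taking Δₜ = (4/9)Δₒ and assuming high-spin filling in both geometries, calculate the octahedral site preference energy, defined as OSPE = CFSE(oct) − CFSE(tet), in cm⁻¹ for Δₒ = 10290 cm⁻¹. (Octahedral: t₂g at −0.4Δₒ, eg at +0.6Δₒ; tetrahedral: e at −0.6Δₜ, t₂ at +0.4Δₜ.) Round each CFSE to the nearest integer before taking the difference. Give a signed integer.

Cr sits in group 6; removing 3 electrons leaves Cr³⁺ with 6 − 3 = 3 d electrons.
In an octahedral site d³ (HS) is t2g^3 e_g^0, giving CFSE(oct) = -1.2Δₒ = -12348 cm⁻¹.
In a tetrahedral site the filling is e^2 t2^1: CFSE(tet) = -0.8Δₜ = -0.8 × (4/9)(10290) = -3659 cm⁻¹.
OSPE = -12348 − (-3659) = -8689 cm⁻¹.

-8689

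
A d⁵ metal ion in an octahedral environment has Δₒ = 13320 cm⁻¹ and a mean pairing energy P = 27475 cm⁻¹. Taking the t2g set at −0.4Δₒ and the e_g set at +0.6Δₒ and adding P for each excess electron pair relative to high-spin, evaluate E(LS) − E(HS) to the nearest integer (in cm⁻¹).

High-spin d⁵ fills as t2g^3 e_g^2 with CFSE 3(−0.4) + 2(+0.6) = 0.0Δₒ = 0 cm⁻¹.
Low-spin: t2g^5 e_g^0, orbital CFSE = -2.0Δₒ = -26640 cm⁻¹; plus 2 excess pairs × P = +54950 cm⁻¹; total 28310 cm⁻¹.
E(LS) − E(HS) = 28310 − (0) = 28310 cm⁻¹.

28310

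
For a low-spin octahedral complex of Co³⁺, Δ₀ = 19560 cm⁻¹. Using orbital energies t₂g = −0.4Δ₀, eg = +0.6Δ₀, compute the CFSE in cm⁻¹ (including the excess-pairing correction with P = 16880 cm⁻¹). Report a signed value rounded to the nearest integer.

-13184

Co³⁺: group 9, so d-count = 9 − 3 = 6.
Configuration: t₂g⁶ eg⁰.
The orbital stabilization is -2.4Δ₀ = -2.4 × 19560 = -46944 cm⁻¹.
Pairing penalty: 3 pairs vs 1 in the high-spin reference → 2 extra × P = 33760 cm⁻¹.
Net CFSE = -46944 + 33760 = -13184 cm⁻¹.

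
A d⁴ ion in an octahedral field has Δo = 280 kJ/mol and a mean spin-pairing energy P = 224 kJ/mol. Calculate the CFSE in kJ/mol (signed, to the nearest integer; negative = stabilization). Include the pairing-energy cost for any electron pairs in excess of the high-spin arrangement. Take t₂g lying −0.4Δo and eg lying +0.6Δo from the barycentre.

-224

Since Δo = 280 kJ/mol > P = 224 kJ/mol, the complex adopts the low-spin configuration.
That gives t₂g⁴ eg⁰.
Orbital CFSE = -1.6Δo = -1.6 × 280 = -448 kJ/mol.
Excess pairs vs high-spin: 1 − 0 = 1; pairing cost = +224 kJ/mol.
Net CFSE = -448 + 224 = -224 kJ/mol.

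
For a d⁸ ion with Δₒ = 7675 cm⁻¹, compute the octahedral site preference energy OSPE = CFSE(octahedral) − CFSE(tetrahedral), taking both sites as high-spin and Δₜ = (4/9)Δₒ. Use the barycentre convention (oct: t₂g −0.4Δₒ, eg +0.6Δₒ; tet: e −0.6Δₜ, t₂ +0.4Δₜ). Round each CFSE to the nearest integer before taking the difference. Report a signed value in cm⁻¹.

Octahedral (high-spin): t₂g⁶ eg², CFSE = 6(−0.4) + 2(+0.6) = -1.2Δₒ = -1.2 × 7675 = -9210 cm⁻¹.
Tetrahedral: e⁴ t₂⁴, CFSE = 4(−0.6) + 4(+0.4) = -0.8Δₜ = -0.8 × (4/9) × 7675 = -2729 cm⁻¹.
OSPE = -9210 − (-2729) = -6481 cm⁻¹.

-6481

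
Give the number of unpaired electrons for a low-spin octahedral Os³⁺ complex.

1

Os is in group 8, so Os³⁺ is d⁵ (8 − 3 = 5).
Configuration: t2g^5 e_g^0, giving 1 unpaired electron.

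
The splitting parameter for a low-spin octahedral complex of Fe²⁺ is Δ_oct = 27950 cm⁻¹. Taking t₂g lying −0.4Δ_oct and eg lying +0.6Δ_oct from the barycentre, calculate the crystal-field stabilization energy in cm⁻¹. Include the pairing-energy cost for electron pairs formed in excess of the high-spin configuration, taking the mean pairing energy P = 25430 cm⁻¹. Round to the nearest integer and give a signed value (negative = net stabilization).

Fe²⁺: group 8, so d-count = 8 − 2 = 6.
Electron filling gives t₂g⁶ eg⁰.
CFSE(orbital) = 6×(-0.4Δ_oct) + 0×(0.6Δ_oct) = -2.4Δ_oct; with Δ_oct = 27950 cm⁻¹ that is -67080 cm⁻¹.
Relative to high-spin t₂g⁴ eg² (1 paired), the low-spin configuration has 2 additional pairs, contributing +2 × 25430 = +50860 cm⁻¹.
Combining: -67080 + 50860 = -16220 cm⁻¹.

-16220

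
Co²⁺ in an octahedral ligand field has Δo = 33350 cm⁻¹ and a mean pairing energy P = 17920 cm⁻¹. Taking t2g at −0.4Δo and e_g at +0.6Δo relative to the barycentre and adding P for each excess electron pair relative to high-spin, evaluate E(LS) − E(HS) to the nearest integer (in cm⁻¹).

Co is in group 9, so Co²⁺ is d⁷ (9 − 2 = 7).
High-spin d⁷ fills as t2g^5 e_g^2 with CFSE 5(−0.4) + 2(+0.6) = -0.8Δo = -26680 cm⁻¹.
Low-spin t2g^6 e_g^1 gives -1.8Δo = -60030 cm⁻¹, but forming 1 extra pair costs 1P = 17920 cm⁻¹, so E(LS) = -60030 + 17920 = -42110 cm⁻¹.
Thus E(LS) − E(HS) = -15430 cm⁻¹.

-15430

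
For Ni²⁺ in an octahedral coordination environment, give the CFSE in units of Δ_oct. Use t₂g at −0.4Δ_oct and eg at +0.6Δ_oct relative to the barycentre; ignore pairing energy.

Ni is in group 10, so Ni²⁺ is d⁸ (10 − 2 = 8).
Configuration: t₂g⁶ eg².
CFSE = 6(-0.4Δ_oct) + 2(0.6Δ_oct) = -2.4Δ_oct + 1.2Δ_oct = -1.2Δ_oct.

-1.2 Δ_oct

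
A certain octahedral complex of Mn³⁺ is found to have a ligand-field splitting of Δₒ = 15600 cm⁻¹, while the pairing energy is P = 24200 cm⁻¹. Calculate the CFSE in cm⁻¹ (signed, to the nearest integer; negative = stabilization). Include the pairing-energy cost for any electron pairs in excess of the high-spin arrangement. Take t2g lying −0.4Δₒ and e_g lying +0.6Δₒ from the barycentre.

-9360

Mn sits in group 7; removing 3 electrons leaves Mn³⁺ with 7 − 3 = 4 d electrons.
With Δₒ < P the complex is high-spin.
Configuration: t2g^3 e_g^1.
Orbital CFSE = -0.6Δₒ = -0.6 × 15600 = -9360 cm⁻¹.
High-spin has no excess pairs, so no pairing correction applies.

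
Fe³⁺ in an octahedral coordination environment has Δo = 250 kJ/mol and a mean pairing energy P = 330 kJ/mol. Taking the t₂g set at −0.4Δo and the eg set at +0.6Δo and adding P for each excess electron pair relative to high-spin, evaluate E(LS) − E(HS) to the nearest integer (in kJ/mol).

160

Fe is in group 8, so Fe³⁺ is d⁵ (8 − 3 = 5).
In the high-spin limit (t₂g³ eg²) the orbital term is 0.0Δo = 0 kJ/mol, with no excess pairing.
Low-spin t₂g⁵ eg⁰ gives -2.0Δo = -500 kJ/mol, but forming 2 extra pairs costs 2P = 660 kJ/mol, so E(LS) = -500 + 660 = 160 kJ/mol.
The difference is 160 − (0) = 160 kJ/mol, so high-spin lies lower.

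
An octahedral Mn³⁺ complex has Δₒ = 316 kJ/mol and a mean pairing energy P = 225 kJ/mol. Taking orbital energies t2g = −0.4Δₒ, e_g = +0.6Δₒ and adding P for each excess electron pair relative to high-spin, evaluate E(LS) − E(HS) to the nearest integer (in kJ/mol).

Mn is in group 7, so Mn³⁺ is d⁴ (7 − 3 = 4).
High-spin: t2g^3 e_g^1, CFSE = -0.6Δₒ = -190 kJ/mol.
Low-spin t2g^4 e_g^0 gives -1.6Δₒ = -506 kJ/mol, but forming 1 extra pair costs 1P = 225 kJ/mol, so E(LS) = -506 + 225 = -281 kJ/mol.
E(LS) − E(HS) = -281 − (-190) = -91 kJ/mol.

-91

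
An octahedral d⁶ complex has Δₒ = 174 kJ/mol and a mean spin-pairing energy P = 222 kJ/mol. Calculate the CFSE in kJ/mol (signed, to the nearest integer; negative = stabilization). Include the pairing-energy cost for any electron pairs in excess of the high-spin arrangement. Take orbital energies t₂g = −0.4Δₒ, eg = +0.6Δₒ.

Δₒ < P, so pairing is avoided: the ground state is high-spin.
That gives t₂g⁴ eg².
Orbital CFSE = -0.4Δₒ = -0.4 × 174 = -70 kJ/mol.
High-spin has no excess pairs, so no pairing correction applies.

-70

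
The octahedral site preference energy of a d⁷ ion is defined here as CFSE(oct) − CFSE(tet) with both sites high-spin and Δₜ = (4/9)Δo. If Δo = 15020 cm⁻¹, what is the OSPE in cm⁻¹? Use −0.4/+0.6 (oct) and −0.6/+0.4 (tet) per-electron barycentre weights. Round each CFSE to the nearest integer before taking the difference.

-4005

Octahedral (high-spin): t2g^5 e_g^2, CFSE = 5(−0.4) + 2(+0.6) = -0.8Δo = -0.8 × 15020 = -12016 cm⁻¹.
In a tetrahedral site the filling is e^4 t2^3: CFSE(tet) = -1.2Δₜ = -1.2 × (4/9)(15020) = -8011 cm⁻¹.
Subtracting, OSPE = -12016 − (-8011) = -4005 cm⁻¹.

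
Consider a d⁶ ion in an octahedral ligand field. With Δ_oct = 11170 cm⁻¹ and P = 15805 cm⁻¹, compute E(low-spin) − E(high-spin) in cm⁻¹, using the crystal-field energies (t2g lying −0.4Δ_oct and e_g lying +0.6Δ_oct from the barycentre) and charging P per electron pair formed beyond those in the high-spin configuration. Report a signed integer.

9270

In the high-spin limit (t2g^4 e_g^2) the orbital term is -0.4Δ_oct = -4468 cm⁻¹, with no excess pairing.
Low-spin: t2g^6 e_g^0, orbital CFSE = -2.4Δ_oct = -26808 cm⁻¹; plus 2 excess pairs × P = +31610 cm⁻¹; total 4802 cm⁻¹.
Thus E(LS) − E(HS) = 9270 cm⁻¹.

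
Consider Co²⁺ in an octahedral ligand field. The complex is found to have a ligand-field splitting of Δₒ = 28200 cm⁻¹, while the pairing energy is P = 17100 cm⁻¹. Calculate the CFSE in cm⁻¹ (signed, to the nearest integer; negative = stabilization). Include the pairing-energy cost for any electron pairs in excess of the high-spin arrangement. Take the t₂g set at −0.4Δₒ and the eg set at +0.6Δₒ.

-33660

Co²⁺: group 9, so d-count = 9 − 2 = 7.
With Δₒ > P the complex is low-spin.
Filling d⁷ accordingly: t₂g⁶ eg¹.
Orbital CFSE = -1.8Δₒ = -1.8 × 28200 = -50760 cm⁻¹.
Excess pairs vs high-spin: 3 − 2 = 1; pairing cost = +17100 cm⁻¹.
Net CFSE = -50760 + 17100 = -33660 cm⁻¹.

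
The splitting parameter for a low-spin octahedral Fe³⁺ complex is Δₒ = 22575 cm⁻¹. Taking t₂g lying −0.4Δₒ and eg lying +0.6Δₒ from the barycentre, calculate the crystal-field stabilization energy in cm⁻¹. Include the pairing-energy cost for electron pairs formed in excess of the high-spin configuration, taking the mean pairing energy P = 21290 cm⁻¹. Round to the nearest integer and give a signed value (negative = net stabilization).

-2570

Fe is in group 8, so Fe³⁺ is d⁵ (8 − 3 = 5).
Electron filling gives t₂g⁵ eg⁰.
CFSE(orbital) = 5×(-0.4Δₒ) + 0×(0.6Δₒ) = -2.0Δₒ; with Δₒ = 22575 cm⁻¹ that is -45150 cm⁻¹.
Pairing penalty: 2 pairs vs 0 in the high-spin reference → 2 extra × P = 42580 cm⁻¹.
Combining: -45150 + 42580 = -2570 cm⁻¹.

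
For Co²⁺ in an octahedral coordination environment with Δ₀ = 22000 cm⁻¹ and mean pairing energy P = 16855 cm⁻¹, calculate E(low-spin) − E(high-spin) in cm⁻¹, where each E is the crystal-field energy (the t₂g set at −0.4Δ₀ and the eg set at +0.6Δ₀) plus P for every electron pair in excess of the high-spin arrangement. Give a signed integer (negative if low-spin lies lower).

Co sits in group 9; removing 2 electrons leaves Co²⁺ with 9 − 2 = 7 d electrons.
High-spin d⁷ fills as t₂g⁵ eg² with CFSE 5(−0.4) + 2(+0.6) = -0.8Δ₀ = -17600 cm⁻¹.
For low-spin the configuration is t₂g⁶ eg¹: orbital energy -1.8 × 22000 = -39600 cm⁻¹, and 1 additional pair relative to high-spin adds 16855 cm⁻¹, giving -22745 cm⁻¹.
E(LS) − E(HS) = -22745 − (-17600) = -5145 cm⁻¹.

-5145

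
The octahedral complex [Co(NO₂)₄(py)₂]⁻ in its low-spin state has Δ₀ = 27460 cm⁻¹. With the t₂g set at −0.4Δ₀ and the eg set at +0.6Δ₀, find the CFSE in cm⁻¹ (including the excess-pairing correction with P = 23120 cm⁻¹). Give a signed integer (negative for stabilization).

Ligand charges: 4×(-1) from NO₂⁻ and 2×(+0) from py sum to -4; with overall charge -1, Co is +3.
Group 9 minus oxidation state +3 gives a d⁶ configuration for Co³⁺.
The d⁶ electrons fill as t₂g⁶ eg⁰.
CFSE(orbital) = 6×(-0.4Δ₀) + 0×(0.6Δ₀) = -2.4Δ₀; with Δ₀ = 27460 cm⁻¹ that is -65904 cm⁻¹.
Pairing penalty: 3 pairs vs 1 in the high-spin reference → 2 extra × P = 46240 cm⁻¹.
Combining: -65904 + 46240 = -19664 cm⁻¹.

-19664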